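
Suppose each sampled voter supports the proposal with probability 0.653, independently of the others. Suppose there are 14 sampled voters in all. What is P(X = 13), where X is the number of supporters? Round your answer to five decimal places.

X ~ Binomial(n=14, p=0.653).
P(X=13) = C(14,13) · p^13 · (1−p)^1
= 14 · 0.0039253 · 0.347 = 0.0190690

0.01907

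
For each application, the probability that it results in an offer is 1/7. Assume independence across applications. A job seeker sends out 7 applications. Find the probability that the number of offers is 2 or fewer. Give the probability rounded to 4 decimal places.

0.9348

X ~ Binomial(7, 0.142857); P(X ≤ 2) = Σ C(7,k) p^k (1−p)^(7−k) over k:
  k=0: C(7,0)·0.142857^0·0.857143^7 = 0.339917
  k=1: C(7,1)·0.142857^1·0.857143^6 = 0.396569
  k=2: C(7,2)·0.142857^2·0.857143^5 = 0.198285
Total = 0.934771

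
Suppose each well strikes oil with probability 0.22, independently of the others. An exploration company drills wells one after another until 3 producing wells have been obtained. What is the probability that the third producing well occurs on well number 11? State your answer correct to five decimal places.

0.06565

Y = trial on which the third success occurs; negative binomial, r=3, p=0.22.
P(Y=11) = C(10,2) · p^3 · (1−p)^8
= 45 · 0.010648 · 0.13701 = 0.0656504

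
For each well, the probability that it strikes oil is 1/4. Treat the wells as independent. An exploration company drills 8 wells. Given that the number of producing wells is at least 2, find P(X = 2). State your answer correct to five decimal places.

0.49210

X ~ Binomial(8, 0.25). Want P(X=2 | X≥2) = P(X=2) / P(X≥2).
P(X=2) = C(8,2)·0.25^2·0.75^6 = 0.3114624
P(X≥2) = 1 − 0.1001129 − 0.2669678 = 0.6329193
Ratio = 0.3114624 / 0.6329193 = 0.4921044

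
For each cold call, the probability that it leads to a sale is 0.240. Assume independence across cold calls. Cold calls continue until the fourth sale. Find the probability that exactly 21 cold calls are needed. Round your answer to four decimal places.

Y = trial on which the fourth success occurs; negative binomial, r=4, p=0.24.
P(Y=21) = C(20,3) · p^4 · (1−p)^17
= 1140 · 0.0033178 · 0.0094152 = 0.035611

0.0356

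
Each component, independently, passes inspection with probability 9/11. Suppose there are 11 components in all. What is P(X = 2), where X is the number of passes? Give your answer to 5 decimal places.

X ~ Binomial(n=11, p=0.818182).
P(X=2) = C(11,2) · p^2 · (1−p)^9
= 55 · 0.66942 · 2.1714e-07 = 0.0000080

0.00001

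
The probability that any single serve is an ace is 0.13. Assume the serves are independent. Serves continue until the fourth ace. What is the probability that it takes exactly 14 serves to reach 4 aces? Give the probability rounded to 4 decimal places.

Y = trial on which the fourth success occurs; negative binomial, r=4, p=0.13.
P(Y=14) = C(13,3) · p^4 · (1−p)^10
= 286 · 0.00028561 · 0.24842 = 0.020292

0.0203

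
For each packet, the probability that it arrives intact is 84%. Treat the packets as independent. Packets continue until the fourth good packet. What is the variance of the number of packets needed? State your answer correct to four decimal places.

0.9070

Y = total packets until the fourth success; negative binomial with r=4, p=0.84.
Var(Y) = r(1−p)/p² = 4·0.16 / 0.84² = 0.907029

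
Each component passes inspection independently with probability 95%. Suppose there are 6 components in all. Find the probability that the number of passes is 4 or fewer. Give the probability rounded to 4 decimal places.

0.0328

X ~ Binomial(6, 0.95); P(X ≤ 4) = Σ C(6,k) p^k (1−p)^(6−k) over k:
  k=0: C(6,0)·0.95^0·0.05^6 = 0.000000
  k=1: C(6,1)·0.95^1·0.05^5 = 0.000002
  k=2: C(6,2)·0.95^2·0.05^4 = 0.000085
  k=3: C(6,3)·0.95^3·0.05^3 = 0.002143
  k=4: C(6,4)·0.95^4·0.05^2 = 0.030544
Total = 0.032774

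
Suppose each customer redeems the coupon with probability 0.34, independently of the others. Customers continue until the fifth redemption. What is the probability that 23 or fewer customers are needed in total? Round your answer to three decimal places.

Finishing within 23 customers ⇔ at least 5 successes in the first 23. With X ~ Binomial(23, 0.34), P(Y ≤ 23) = 1 − P(X ≤ 4).
  k=0: C(23,0)·0.34^0·0.66^23 = 0.00007
  k=1: C(23,1)·0.34^1·0.66^22 = 0.00084
  k=2: C(23,2)·0.34^2·0.66^21 = 0.00475
  k=3: C(23,3)·0.34^3·0.66^20 = 0.01712
  k=4: C(23,4)·0.34^4·0.66^19 = 0.04410
1 − 0.06688 = 0.93312

0.933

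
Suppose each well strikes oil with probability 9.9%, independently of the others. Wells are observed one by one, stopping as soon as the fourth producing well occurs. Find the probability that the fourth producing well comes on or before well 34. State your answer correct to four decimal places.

Finishing within 34 wells ⇔ at least 4 successes in the first 34. With X ~ Binomial(34, 0.099), P(Y ≤ 34) = 1 − P(X ≤ 3).
  k=0: C(34,0)·0.099^0·0.901^34 = 0.028883
  k=1: C(34,1)·0.099^1·0.901^33 = 0.107903
  k=2: C(34,2)·0.099^2·0.901^32 = 0.195626
  k=3: C(34,3)·0.099^3·0.901^31 = 0.229280
1 − 0.561691 = 0.438309

0.4383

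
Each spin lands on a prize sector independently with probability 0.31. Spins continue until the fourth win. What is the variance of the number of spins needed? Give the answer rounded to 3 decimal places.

28.720

Y = total spins until the fourth success; negative binomial with r=4, p=0.31.
Var(Y) = r(1−p)/p² = 4·0.69 / 0.31² = 28.72008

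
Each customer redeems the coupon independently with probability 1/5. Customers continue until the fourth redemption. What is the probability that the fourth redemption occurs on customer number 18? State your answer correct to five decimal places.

0.04785

Y = trial on which the fourth success occurs; negative binomial, r=4, p=0.20.
P(Y=18) = C(17,3) · p^4 · (1−p)^14
= 680 · 0.0016 · 0.04398 = 0.0478507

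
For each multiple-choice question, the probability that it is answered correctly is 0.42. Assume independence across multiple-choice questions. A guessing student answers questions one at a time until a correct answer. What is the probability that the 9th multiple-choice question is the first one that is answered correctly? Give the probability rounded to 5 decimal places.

0.00538

Geometric (trials to first success), p = 0.42.
P(Y = 9) = (1−p)^8 · p = 0.012806 · 0.42 = 0.0053786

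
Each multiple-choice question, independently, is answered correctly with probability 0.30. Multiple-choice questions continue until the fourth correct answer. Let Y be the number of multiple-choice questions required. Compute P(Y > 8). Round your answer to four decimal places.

0.8059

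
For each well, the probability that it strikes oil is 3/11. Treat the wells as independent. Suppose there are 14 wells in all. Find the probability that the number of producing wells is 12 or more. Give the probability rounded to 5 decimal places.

X ~ Binomial(14, 0.272727); P(X ≥ 12) = Σ C(14,k) p^k (1−p)^(14−k) over k:
  k=12: C(14,12)·0.272727^12·0.727273^2 = 0.0000082
  k=13: C(14,13)·0.272727^13·0.727273^1 = 0.0000005
  k=14: C(14,14)·0.272727^14·0.727273^0 = 0.0000000
Total = 0.0000086

0.00001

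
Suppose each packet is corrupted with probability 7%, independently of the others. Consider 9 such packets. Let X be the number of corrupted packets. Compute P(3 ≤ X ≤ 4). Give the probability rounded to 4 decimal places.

X ~ Binomial(9, 0.07); P(3 ≤ X ≤ 4) = Σ C(9,k) p^k (1−p)^(9−k) over k:
  k=3: C(9,3)·0.07^3·0.93^6 = 0.018641
  k=4: C(9,4)·0.07^4·0.93^5 = 0.002105
Total = 0.020746

0.0207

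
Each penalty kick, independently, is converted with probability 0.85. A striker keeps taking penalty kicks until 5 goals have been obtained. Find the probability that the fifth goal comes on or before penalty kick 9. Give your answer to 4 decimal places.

0.9944

Finishing within 9 penalty kicks ⇔ at least 5 successes in the first 9. With X ~ Binomial(9, 0.85), P(Y ≤ 9) = 1 − P(X ≤ 4).
  k=0: C(9,0)·0.85^0·0.15^9 = 0.000000
  k=1: C(9,1)·0.85^1·0.15^8 = 0.000002
  k=2: C(9,2)·0.85^2·0.15^7 = 0.000044
  k=3: C(9,3)·0.85^3·0.15^6 = 0.000588
  k=4: C(9,4)·0.85^4·0.15^5 = 0.004995
1 − 0.005629 = 0.994371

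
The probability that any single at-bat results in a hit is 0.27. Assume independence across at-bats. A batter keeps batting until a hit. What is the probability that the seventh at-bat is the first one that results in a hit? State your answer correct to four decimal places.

0.0409

Geometric (trials to first success), p = 0.27.
P(Y = 7) = (1−p)^6 · p = 0.15133 · 0.27 = 0.040860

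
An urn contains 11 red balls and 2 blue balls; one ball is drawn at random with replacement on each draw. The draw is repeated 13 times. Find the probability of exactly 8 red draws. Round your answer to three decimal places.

X ~ Binomial(n=13, p=0.846154).
P(X=8) = C(13,8) · p^8 · (1−p)^5
= 1287 · 0.26278 · 8.6185e-05 = 0.02915

0.029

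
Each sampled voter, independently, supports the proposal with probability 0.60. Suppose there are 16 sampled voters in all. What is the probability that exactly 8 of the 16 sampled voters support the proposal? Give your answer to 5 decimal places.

X ~ Binomial(n=16, p=0.60).
P(X=8) = C(16,8) · p^8 · (1−p)^8
= 12870 · 0.016796 · 0.00065536 = 0.1416669

0.14167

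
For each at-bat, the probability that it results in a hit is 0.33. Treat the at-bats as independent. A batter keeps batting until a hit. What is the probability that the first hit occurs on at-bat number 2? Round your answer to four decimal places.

0.2211

Geometric (trials to first success), p = 0.33.
P(Y = 2) = (1−p)^1 · p = 0.67 · 0.33 = 0.221100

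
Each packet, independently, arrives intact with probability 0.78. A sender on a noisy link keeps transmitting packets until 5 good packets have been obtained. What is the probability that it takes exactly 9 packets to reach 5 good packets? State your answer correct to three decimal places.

0.047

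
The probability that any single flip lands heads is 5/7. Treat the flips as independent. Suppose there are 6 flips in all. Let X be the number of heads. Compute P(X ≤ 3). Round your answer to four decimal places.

X ~ Binomial(6, 0.714286); P(X ≤ 3) = Σ C(6,k) p^k (1−p)^(6−k) over k:
  k=0: C(6,0)·0.714286^0·0.285714^6 = 0.000544
  k=1: C(6,1)·0.714286^1·0.285714^5 = 0.008160
  k=2: C(6,2)·0.714286^2·0.285714^4 = 0.050999
  k=3: C(6,3)·0.714286^3·0.285714^3 = 0.169997
Total = 0.229700

0.2297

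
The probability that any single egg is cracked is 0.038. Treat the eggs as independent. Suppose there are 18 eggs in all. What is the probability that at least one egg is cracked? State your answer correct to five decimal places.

0.50209

P(at least one) = 1 − P(none) = 1 − (1 − 0.038)^18
= 1 − 0.4979105 = 0.5020895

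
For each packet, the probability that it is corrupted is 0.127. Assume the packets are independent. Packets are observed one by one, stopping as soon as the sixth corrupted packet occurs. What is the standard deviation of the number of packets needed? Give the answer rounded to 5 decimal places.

Y = total packets until the sixth success; negative binomial with r=6, p=0.127.
SD(Y) = √[r(1−p)/p²] = √(324.7566495) = 18.0210058

18.02101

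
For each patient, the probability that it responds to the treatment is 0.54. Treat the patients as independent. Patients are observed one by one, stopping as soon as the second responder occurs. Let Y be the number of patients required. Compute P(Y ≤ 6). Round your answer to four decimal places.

0.9238

Finishing within 6 patients ⇔ at least 2 successes in the first 6. With X ~ Binomial(6, 0.54), P(Y ≤ 6) = 1 − P(X ≤ 1).
  k=0: C(6,0)·0.54^0·0.46^6 = 0.009474
  k=1: C(6,1)·0.54^1·0.46^5 = 0.066732
1 − 0.076206 = 0.923794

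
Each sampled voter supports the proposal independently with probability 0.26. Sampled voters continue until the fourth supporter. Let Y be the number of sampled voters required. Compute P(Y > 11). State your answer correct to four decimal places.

Needing more than 11 sampled voters ⇔ fewer than 4 successes in the first 11. With X ~ Binomial(11, 0.26), P(Y > 11) = P(X ≤ 3).
  k=0: C(11,0)·0.26^0·0.74^11 = 0.036438
  k=1: C(11,1)·0.26^1·0.74^10 = 0.140826
  k=2: C(11,2)·0.26^2·0.74^9 = 0.247397
  k=3: C(11,3)·0.26^3·0.74^8 = 0.260770
P(X ≤ 3) = 0.685431

0.6854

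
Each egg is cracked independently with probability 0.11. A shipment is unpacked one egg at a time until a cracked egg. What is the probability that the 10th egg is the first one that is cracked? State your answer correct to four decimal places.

0.0385

Geometric (trials to first success), p = 0.11.
P(Y = 10) = (1−p)^9 · p = 0.35036 · 0.11 = 0.038539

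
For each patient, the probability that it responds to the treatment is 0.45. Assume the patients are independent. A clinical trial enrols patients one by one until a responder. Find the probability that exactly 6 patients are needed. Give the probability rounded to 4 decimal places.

0.0226

Geometric (trials to first success), p = 0.45.
P(Y = 6) = (1−p)^5 · p = 0.050328 · 0.45 = 0.022648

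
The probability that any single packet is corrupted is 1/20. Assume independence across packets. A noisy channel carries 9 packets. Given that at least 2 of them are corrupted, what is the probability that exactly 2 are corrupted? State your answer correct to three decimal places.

0.883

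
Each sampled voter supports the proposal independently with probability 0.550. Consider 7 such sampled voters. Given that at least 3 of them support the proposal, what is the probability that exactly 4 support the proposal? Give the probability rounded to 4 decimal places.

X ~ Binomial(7, 0.55). Want P(X=4 | X≥3) = P(X=4) / P(X≥3).
P(X=4) = C(7,4)·0.55^4·0.45^3 = 0.291848
P(X≥3) = 1 − 0.003737 − 0.031969 − 0.117221 = 0.847072
Ratio = 0.291848 / 0.847072 = 0.344537

0.3445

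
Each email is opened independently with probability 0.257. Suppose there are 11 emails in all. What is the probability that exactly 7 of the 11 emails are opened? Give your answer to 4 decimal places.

0.0074

X ~ Binomial(n=11, p=0.257).
P(X=7) = C(11,7) · p^7 · (1−p)^4
= 330 · 7.4051e-05 · 0.30476 = 0.007447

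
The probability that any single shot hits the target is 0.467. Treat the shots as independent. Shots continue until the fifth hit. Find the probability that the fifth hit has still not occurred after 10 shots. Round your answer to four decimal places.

Needing more than 10 shots ⇔ fewer than 5 successes in the first 10. With X ~ Binomial(10, 0.467), P(Y > 10) = P(X ≤ 4).
  k=0: C(10,0)·0.467^0·0.533^10 = 0.001850
  k=1: C(10,1)·0.467^1·0.533^9 = 0.016213
  k=2: C(10,2)·0.467^2·0.533^8 = 0.063924
  k=3: C(10,3)·0.467^3·0.533^7 = 0.149356
  k=4: C(10,4)·0.467^4·0.533^6 = 0.229008
P(X ≤ 4) = 0.460351

0.4604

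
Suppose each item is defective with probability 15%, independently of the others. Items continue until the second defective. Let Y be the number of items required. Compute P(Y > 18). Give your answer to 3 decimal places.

0.224

Needing more than 18 items ⇔ fewer than 2 successes in the first 18. With X ~ Binomial(18, 0.15), P(Y > 18) = P(X ≤ 1).
  k=0: C(18,0)·0.15^0·0.85^18 = 0.05365
  k=1: C(18,1)·0.15^1·0.85^17 = 0.17041
P(X ≤ 1) = 0.22405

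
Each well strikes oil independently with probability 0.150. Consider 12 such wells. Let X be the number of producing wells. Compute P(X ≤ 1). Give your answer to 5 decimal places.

0.44346

X ~ Binomial(12, 0.15); P(X ≤ 1) = Σ C(12,k) p^k (1−p)^(12−k) over k:
  k=0: C(12,0)·0.15^0·0.85^12 = 0.1422418
  k=1: C(12,1)·0.15^1·0.85^11 = 0.3012178
Total = 0.4434596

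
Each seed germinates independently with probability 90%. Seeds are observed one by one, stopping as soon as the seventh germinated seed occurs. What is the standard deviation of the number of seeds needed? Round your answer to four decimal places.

0.9296

Y = total seeds until the seventh success; negative binomial with r=7, p=0.90.
SD(Y) = √[r(1−p)/p²] = √(0.864198) = 0.929622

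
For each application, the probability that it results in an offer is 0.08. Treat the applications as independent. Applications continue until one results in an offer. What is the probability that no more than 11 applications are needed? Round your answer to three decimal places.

Y = number of applications to the first success; geometric, p = 0.08.
P(Y ≤ 11) = 1 − (1−p)^11 = 1 − 0.39964 = 0.60036

0.600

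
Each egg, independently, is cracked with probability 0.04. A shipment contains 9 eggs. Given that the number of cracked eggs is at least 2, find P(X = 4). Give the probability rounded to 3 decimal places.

0.006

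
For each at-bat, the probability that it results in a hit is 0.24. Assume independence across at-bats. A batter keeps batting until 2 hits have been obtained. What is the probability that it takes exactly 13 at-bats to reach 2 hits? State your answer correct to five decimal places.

Y = trial on which the second success occurs; negative binomial, r=2, p=0.24.
P(Y=13) = C(12,1) · p^2 · (1−p)^11
= 12 · 0.0576 · 0.04886 = 0.0337717

0.03377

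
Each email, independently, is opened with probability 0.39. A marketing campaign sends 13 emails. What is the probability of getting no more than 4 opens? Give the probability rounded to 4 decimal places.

X ~ Binomial(13, 0.39); P(X ≤ 4) = Σ C(13,k) p^k (1−p)^(13−k) over k:
  k=0: C(13,0)·0.39^0·0.61^13 = 0.001619
  k=1: C(13,1)·0.39^1·0.61^12 = 0.013458
  k=2: C(13,2)·0.39^2·0.61^11 = 0.051624
  k=3: C(13,3)·0.39^3·0.61^10 = 0.121020
  k=4: C(13,4)·0.39^4·0.61^9 = 0.193434
Total = 0.381155

0.3812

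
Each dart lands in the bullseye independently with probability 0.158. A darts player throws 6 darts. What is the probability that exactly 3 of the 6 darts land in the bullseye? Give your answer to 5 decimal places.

0.04709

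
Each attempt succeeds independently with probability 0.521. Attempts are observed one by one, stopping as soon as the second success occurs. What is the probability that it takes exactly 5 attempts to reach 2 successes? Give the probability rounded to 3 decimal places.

0.119

Y = trial on which the second success occurs; negative binomial, r=2, p=0.521.
P(Y=5) = C(4,1) · p^2 · (1−p)^3
= 4 · 0.27144 · 0.1099 = 0.11933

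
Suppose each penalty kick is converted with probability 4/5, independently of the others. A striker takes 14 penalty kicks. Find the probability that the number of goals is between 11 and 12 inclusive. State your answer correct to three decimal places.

0.500

X ~ Binomial(14, 0.80); P(11 ≤ X ≤ 12) = Σ C(14,k) p^k (1−p)^(14−k) over k:
  k=11: C(14,11)·0.80^11·0.20^3 = 0.25014
  k=12: C(14,12)·0.80^12·0.20^2 = 0.25014
Total = 0.50028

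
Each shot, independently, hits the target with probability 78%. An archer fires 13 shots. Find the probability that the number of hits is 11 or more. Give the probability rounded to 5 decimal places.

X ~ Binomial(13, 0.78); P(X ≥ 11) = Σ C(13,k) p^k (1−p)^(13−k) over k:
  k=11: C(13,11)·0.78^11·0.22^2 = 0.2454599
  k=12: C(13,12)·0.78^12·0.22^1 = 0.1450445
  k=13: C(13,13)·0.78^13·0.22^0 = 0.0395576
Total = 0.4300620

0.43006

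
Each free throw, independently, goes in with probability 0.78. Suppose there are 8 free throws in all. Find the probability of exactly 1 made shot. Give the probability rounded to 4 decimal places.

0.0002

X ~ Binomial(n=8, p=0.78).
P(X=1) = C(8,1) · p^1 · (1−p)^7
= 8 · 0.78 · 2.4944e-05 = 0.000156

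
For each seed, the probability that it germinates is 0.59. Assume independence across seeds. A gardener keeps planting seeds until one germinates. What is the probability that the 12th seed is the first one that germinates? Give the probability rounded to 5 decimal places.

0.00003

Geometric (trials to first success), p = 0.59.
P(Y = 12) = (1−p)^11 · p = 5.5033e-05 · 0.59 = 0.0000325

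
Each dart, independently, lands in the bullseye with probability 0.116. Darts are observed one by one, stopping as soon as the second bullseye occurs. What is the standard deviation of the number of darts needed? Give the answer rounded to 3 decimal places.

Y = total darts until the second success; negative binomial with r=2, p=0.116.
SD(Y) = √[r(1−p)/p²] = √(131.39120) = 11.46260

11.463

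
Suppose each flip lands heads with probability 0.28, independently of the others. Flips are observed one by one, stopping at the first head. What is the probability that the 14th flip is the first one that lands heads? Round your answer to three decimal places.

Geometric (trials to first success), p = 0.28.
P(Y = 14) = (1−p)^13 · p = 0.013974 · 0.28 = 0.00391

0.004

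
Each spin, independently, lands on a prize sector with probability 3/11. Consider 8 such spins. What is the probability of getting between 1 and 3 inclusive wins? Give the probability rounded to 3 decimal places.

0.774

X ~ Binomial(8, 0.272727); P(1 ≤ X ≤ 3) = Σ C(8,k) p^k (1−p)^(8−k) over k:
  k=1: C(8,1)·0.272727^1·0.727273^7 = 0.23480
  k=2: C(8,2)·0.272727^2·0.727273^6 = 0.30818
  k=3: C(8,3)·0.272727^3·0.727273^5 = 0.23113
Total = 0.77411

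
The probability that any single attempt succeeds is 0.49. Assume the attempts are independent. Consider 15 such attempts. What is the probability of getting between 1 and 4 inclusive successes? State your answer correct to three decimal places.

0.069

X ~ Binomial(15, 0.49); P(1 ≤ X ≤ 4) = Σ C(15,k) p^k (1−p)^(15−k) over k:
  k=1: C(15,1)·0.49^1·0.51^14 = 0.00059
  k=2: C(15,2)·0.49^2·0.51^13 = 0.00398
  k=3: C(15,3)·0.49^3·0.51^12 = 0.01657
  k=4: C(15,4)·0.49^4·0.51^11 = 0.04777
Total = 0.06892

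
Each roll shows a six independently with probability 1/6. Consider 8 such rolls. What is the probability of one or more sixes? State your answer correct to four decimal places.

0.7674

P(at least one) = 1 − P(none) = 1 − (1 − 0.166667)^8
= 1 − 0.232568 = 0.767432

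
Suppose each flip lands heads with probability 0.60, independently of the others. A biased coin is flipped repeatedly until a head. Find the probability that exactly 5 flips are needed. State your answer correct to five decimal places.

Geometric (trials to first success), p = 0.60.
P(Y = 5) = (1−p)^4 · p = 0.0256 · 0.60 = 0.0153600

0.01536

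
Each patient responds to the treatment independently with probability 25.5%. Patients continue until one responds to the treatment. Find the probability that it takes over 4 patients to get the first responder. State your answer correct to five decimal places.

Y = number of patients to the first success; geometric, p = 0.255.
P(Y > 4) = P(first 4 all fail) = (1−p)^4 = 0.3080528

0.30805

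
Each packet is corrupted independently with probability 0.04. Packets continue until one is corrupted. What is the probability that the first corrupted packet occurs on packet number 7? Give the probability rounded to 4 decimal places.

0.0313

Geometric (trials to first success), p = 0.04.
P(Y = 7) = (1−p)^6 · p = 0.78276 · 0.04 = 0.031310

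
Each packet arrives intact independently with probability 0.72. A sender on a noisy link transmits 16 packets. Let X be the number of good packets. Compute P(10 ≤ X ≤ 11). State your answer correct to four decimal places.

X ~ Binomial(16, 0.72); P(10 ≤ X ≤ 11) = Σ C(16,k) p^k (1−p)^(16−k) over k:
  k=10: C(16,10)·0.72^10·0.28^6 = 0.144477
  k=11: C(16,11)·0.72^11·0.28^5 = 0.202642
Total = 0.347119

0.3471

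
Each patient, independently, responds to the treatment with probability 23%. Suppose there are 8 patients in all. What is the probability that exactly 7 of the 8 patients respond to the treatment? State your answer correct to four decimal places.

0.0002

X ~ Binomial(n=8, p=0.23).
P(X=7) = C(8,7) · p^7 · (1−p)^1
= 8 · 3.4048e-05 · 0.77 = 0.000210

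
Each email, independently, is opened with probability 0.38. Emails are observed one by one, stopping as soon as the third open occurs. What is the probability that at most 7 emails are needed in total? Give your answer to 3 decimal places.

Finishing within 7 emails ⇔ at least 3 successes in the first 7. With X ~ Binomial(7, 0.38), P(Y ≤ 7) = 1 − P(X ≤ 2).
  k=0: C(7,0)·0.38^0·0.62^7 = 0.03522
  k=1: C(7,1)·0.38^1·0.62^6 = 0.15109
  k=2: C(7,2)·0.38^2·0.62^5 = 0.27781
1 − 0.46411 = 0.53589

0.536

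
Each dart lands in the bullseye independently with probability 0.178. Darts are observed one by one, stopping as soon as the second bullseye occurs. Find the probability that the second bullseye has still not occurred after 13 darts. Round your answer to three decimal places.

Needing more than 13 darts ⇔ fewer than 2 successes in the first 13. With X ~ Binomial(13, 0.178), P(Y > 13) = P(X ≤ 1).
  k=0: C(13,0)·0.178^0·0.822^13 = 0.07822
  k=1: C(13,1)·0.178^1·0.822^12 = 0.22020
P(X ≤ 1) = 0.29843

0.298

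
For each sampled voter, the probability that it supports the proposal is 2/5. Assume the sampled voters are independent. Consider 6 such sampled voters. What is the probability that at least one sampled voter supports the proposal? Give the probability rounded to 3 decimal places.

0.953

P(at least one) = 1 − P(none) = 1 − (1 − 0.40)^6
= 1 − 0.04666 = 0.95334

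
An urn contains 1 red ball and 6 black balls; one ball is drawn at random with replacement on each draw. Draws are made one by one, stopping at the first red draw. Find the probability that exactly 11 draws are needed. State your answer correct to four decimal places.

0.0306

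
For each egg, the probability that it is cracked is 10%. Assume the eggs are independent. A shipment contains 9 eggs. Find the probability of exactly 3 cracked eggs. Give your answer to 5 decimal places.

X ~ Binomial(n=9, p=0.10).
P(X=3) = C(9,3) · p^3 · (1−p)^6
= 84 · 0.001 · 0.53144 = 0.0446410

0.04464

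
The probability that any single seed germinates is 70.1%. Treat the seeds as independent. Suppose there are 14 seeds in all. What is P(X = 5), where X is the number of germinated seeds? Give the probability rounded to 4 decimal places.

X ~ Binomial(n=14, p=0.701).
P(X=5) = C(14,5) · p^5 · (1−p)^9
= 2002 · 0.16927 · 1.91e-05 = 0.006473

0.0065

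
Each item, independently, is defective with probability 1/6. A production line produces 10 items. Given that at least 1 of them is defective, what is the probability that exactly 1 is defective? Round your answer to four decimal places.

X ~ Binomial(10, 0.166667). Want P(X=1 | X≥1) = P(X=1) / P(X≥1).
P(X=1) = C(10,1)·0.166667^1·0.833333^9 = 0.323011
P(X≥1) = 1 − 0.161506 = 0.838494
Ratio = 0.323011 / 0.838494 = 0.385228

0.3852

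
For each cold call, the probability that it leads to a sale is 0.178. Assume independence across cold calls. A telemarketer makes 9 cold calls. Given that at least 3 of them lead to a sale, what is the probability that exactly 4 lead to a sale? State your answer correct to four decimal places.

X ~ Binomial(9, 0.178). Want P(X=4 | X≥3) = P(X=4) / P(X≥3).
P(X=4) = C(9,4)·0.178^4·0.822^5 = 0.047469
P(X≥3) = 1 − 0.171335 − 0.333916 − 0.289231 = 0.205518
Ratio = 0.047469 / 0.205518 = 0.230972

0.2310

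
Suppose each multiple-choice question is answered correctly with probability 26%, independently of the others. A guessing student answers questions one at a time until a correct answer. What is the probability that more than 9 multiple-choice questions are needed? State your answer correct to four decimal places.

Y = number of multiple-choice questions to the first success; geometric, p = 0.26.
P(Y > 9) = P(first 9 all fail) = (1−p)^9 = 0.066540

0.0665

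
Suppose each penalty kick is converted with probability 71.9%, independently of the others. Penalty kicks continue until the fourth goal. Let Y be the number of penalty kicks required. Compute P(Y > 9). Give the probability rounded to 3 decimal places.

0.018

Needing more than 9 penalty kicks ⇔ fewer than 4 successes in the first 9. With X ~ Binomial(9, 0.719), P(Y > 9) = P(X ≤ 3).
  k=0: C(9,0)·0.719^0·0.281^9 = 0.00001
  k=1: C(9,1)·0.719^1·0.281^8 = 0.00025
  k=2: C(9,2)·0.719^2·0.281^7 = 0.00257
  k=3: C(9,3)·0.719^3·0.281^6 = 0.01537
P(X ≤ 3) = 0.01821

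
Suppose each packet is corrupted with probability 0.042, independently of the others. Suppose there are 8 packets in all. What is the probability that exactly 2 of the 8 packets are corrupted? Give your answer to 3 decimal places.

0.038

X ~ Binomial(n=8, p=0.042).
P(X=2) = C(8,2) · p^2 · (1−p)^6
= 28 · 0.001764 · 0.77302 = 0.03818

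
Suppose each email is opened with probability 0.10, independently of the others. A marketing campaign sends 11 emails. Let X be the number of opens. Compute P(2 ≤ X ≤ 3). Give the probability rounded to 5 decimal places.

X ~ Binomial(11, 0.10); P(2 ≤ X ≤ 3) = Σ C(11,k) p^k (1−p)^(11−k) over k:
  k=2: C(11,2)·0.10^2·0.90^9 = 0.2130813
  k=3: C(11,3)·0.10^3·0.90^8 = 0.0710271
Total = 0.2841084

0.28411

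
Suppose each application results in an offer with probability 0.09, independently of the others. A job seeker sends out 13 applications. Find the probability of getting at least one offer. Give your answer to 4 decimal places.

P(at least one) = 1 − P(none) = 1 − (1 − 0.09)^13
= 1 − 0.293453 = 0.706547

0.7065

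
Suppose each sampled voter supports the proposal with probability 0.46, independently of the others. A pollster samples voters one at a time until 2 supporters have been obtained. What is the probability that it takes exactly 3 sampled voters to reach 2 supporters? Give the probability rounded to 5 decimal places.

Y = trial on which the second success occurs; negative binomial, r=2, p=0.46.
P(Y=3) = C(2,1) · p^2 · (1−p)^1
= 2 · 0.2116 · 0.54 = 0.2285280

0.22853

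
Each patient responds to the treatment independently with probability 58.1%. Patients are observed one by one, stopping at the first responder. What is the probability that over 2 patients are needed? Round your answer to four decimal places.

0.1756

Y = number of patients to the first success; geometric, p = 0.581.
P(Y > 2) = P(first 2 all fail) = (1−p)^2 = 0.175561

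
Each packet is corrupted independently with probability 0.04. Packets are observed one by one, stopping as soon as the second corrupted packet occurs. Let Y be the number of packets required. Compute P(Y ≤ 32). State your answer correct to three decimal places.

Finishing within 32 packets ⇔ at least 2 successes in the first 32. With X ~ Binomial(32, 0.04), P(Y ≤ 32) = 1 − P(X ≤ 1).
  k=0: C(32,0)·0.04^0·0.96^32 = 0.27082
  k=1: C(32,1)·0.04^1·0.96^31 = 0.36109
1 − 0.63191 = 0.36809

0.368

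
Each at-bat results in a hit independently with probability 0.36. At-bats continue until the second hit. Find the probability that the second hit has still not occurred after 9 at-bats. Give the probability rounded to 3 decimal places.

Needing more than 9 at-bats ⇔ fewer than 2 successes in the first 9. With X ~ Binomial(9, 0.36), P(Y > 9) = P(X ≤ 1).
  k=0: C(9,0)·0.36^0·0.64^9 = 0.01801
  k=1: C(9,1)·0.36^1·0.64^8 = 0.09120
P(X ≤ 1) = 0.10921

0.109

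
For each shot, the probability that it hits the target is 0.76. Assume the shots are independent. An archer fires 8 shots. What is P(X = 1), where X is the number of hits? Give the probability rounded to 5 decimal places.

0.00028

X ~ Binomial(n=8, p=0.76).
P(X=1) = C(8,1) · p^1 · (1−p)^7
= 8 · 0.76 · 4.5865e-05 = 0.0002789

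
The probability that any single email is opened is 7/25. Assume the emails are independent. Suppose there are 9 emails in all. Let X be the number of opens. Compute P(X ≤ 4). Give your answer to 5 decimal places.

X ~ Binomial(9, 0.28); P(X ≤ 4) = Σ C(9,k) p^k (1−p)^(9−k) over k:
  k=0: C(9,0)·0.28^0·0.72^9 = 0.0519987
  k=1: C(9,1)·0.28^1·0.72^8 = 0.1819954
  k=2: C(9,2)·0.28^2·0.72^7 = 0.2831040
  k=3: C(9,3)·0.28^3·0.72^6 = 0.2568907
  k=4: C(9,4)·0.28^4·0.72^5 = 0.1498529
Total = 0.9238417

0.92384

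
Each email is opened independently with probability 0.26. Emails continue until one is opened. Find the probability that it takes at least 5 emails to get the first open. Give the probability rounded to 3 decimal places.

Y = number of emails to the first success; geometric, p = 0.26.
P(Y > 4) = P(first 4 all fail) = (1−p)^4 = 0.29987

0.300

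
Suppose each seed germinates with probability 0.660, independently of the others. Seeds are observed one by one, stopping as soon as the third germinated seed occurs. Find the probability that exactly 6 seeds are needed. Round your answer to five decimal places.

Y = trial on which the third success occurs; negative binomial, r=3, p=0.66.
P(Y=6) = C(5,2) · p^3 · (1−p)^3
= 10 · 0.2875 · 0.039304 = 0.1129974

0.11300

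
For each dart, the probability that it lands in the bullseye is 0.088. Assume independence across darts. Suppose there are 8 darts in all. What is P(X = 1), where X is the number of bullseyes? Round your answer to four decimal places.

0.3694

X ~ Binomial(n=8, p=0.088).
P(X=1) = C(8,1) · p^1 · (1−p)^7
= 8 · 0.088 · 0.52476 = 0.369434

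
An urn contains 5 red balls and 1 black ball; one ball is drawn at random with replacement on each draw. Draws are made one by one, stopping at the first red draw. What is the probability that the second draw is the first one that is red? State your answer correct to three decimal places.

Geometric (trials to first success), p = 0.833333.
P(Y = 2) = (1−p)^1 · p = 0.16667 · 0.833333 = 0.13889

0.139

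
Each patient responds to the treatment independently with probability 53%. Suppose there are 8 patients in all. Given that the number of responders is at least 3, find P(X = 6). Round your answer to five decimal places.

0.15380

X ~ Binomial(8, 0.53). Want P(X=6 | X≥3) = P(X=6) / P(X≥3).
P(X=6) = C(8,6)·0.53^6·0.47^2 = 0.1370910
P(X≥3) = 1 − 0.0023811 − 0.0214808 − 0.0847807 = 0.8913574
Ratio = 0.1370910 / 0.8913574 = 0.1538003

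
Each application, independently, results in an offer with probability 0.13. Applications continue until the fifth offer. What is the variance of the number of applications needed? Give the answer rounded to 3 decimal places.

Y = total applications until the fifth success; negative binomial with r=5, p=0.13.
Var(Y) = r(1−p)/p² = 5·0.87 / 0.13² = 257.39645

257.396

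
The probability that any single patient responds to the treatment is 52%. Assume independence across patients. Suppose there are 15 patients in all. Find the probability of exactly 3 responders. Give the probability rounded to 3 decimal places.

0.010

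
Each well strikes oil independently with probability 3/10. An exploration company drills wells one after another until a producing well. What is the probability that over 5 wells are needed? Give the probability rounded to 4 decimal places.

0.1681

Y = number of wells to the first success; geometric, p = 0.30.
P(Y > 5) = P(first 5 all fail) = (1−p)^5 = 0.168070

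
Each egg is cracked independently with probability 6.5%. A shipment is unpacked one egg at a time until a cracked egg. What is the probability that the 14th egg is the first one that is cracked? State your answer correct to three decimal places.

0.027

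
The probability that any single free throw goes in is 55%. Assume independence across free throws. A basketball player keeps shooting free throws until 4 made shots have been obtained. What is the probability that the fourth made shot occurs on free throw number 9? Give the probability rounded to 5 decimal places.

Y = trial on which the fourth success occurs; negative binomial, r=4, p=0.55.
P(Y=9) = C(8,3) · p^4 · (1−p)^5
= 56 · 0.091506 · 0.018453 = 0.0945587

0.09456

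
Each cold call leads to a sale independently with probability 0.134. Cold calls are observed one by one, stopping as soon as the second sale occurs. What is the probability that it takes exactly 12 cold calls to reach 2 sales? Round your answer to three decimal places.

0.047

Y = trial on which the second success occurs; negative binomial, r=2, p=0.134.
P(Y=12) = C(11,1) · p^2 · (1−p)^10
= 11 · 0.017956 · 0.23724 = 0.04686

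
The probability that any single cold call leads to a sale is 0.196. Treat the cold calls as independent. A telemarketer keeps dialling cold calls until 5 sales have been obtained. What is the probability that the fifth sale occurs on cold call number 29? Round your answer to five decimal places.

0.03152

Y = trial on which the fifth success occurs; negative binomial, r=5, p=0.196.
P(Y=29) = C(28,4) · p^5 · (1−p)^24
= 20475 · 0.00028925 · 0.0053229 = 0.0315246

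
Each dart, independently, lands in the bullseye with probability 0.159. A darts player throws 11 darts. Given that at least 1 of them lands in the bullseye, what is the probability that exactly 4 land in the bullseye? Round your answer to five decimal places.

X ~ Binomial(11, 0.159). Want P(X=4 | X≥1) = P(X=4) / P(X≥1).
P(X=4) = C(11,4)·0.159^4·0.841^7 = 0.0627588
P(X≥1) = 1 − 0.1488524 = 0.8511476
Ratio = 0.0627588 / 0.8511476 = 0.0737343

0.07373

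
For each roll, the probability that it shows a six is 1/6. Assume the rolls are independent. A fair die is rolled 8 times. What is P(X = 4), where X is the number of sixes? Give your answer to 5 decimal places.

0.02605

X ~ Binomial(n=8, p=0.166667).
P(X=4) = C(8,4) · p^4 · (1−p)^4
= 70 · 0.0007716 · 0.48225 = 0.0260476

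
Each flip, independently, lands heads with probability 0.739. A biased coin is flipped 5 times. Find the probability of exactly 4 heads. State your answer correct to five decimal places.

0.38921

X ~ Binomial(n=5, p=0.739).
P(X=4) = C(5,4) · p^4 · (1−p)^1
= 5 · 0.29825 · 0.261 = 0.3892138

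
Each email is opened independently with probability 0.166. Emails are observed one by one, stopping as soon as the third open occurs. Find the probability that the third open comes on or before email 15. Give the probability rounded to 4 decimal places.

0.4649

Finishing within 15 emails ⇔ at least 3 successes in the first 15. With X ~ Binomial(15, 0.166), P(Y ≤ 15) = 1 − P(X ≤ 2).
  k=0: C(15,0)·0.166^0·0.834^15 = 0.065689
  k=1: C(15,1)·0.166^1·0.834^14 = 0.196121
  k=2: C(15,2)·0.166^2·0.834^13 = 0.273252
1 − 0.535062 = 0.464938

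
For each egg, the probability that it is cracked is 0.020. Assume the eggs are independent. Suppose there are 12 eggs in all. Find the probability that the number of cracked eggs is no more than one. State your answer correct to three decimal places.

X ~ Binomial(12, 0.02); P(X ≤ 1) = Σ C(12,k) p^k (1−p)^(12−k) over k:
  k=0: C(12,0)·0.02^0·0.98^12 = 0.78472
  k=1: C(12,1)·0.02^1·0.98^11 = 0.19218
Total = 0.97689

0.977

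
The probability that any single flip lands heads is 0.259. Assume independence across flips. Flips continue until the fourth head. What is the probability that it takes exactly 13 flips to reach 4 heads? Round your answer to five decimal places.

0.06668

Y = trial on which the fourth success occurs; negative binomial, r=4, p=0.259.
P(Y=13) = C(12,3) · p^4 · (1−p)^9
= 220 · 0.0044999 · 0.067354 = 0.0666785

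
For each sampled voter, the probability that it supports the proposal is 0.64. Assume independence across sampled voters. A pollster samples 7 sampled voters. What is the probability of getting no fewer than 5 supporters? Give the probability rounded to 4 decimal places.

0.5094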